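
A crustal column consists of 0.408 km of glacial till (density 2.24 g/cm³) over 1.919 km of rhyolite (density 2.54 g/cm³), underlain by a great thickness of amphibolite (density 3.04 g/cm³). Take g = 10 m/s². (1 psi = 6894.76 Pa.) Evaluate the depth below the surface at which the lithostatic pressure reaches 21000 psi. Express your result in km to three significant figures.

Pressure at base of upper layers: 2240×10×408 + 2540×10×1919 = 5.788×10^7 Pa = 8395 psi
Remaining pressure to be supplied by amphibolite: 1.448×10^8 − 5.788×10^7 = 8.691×10^7 Pa
Additional depth in amphibolite = 8.691×10^7 Pa / (3040 kg/m³ × 10 m/s²) = 2858.8 m
Total depth = 2327 m + 2858.8 m = 5185.8 m
= 5.1858 km

5.19 km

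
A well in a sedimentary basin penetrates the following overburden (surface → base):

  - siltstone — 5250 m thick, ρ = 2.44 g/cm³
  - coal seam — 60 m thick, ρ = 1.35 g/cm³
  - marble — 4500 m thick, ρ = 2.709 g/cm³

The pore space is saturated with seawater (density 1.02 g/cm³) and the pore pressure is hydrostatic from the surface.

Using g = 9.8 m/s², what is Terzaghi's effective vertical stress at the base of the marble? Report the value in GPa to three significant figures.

Overburden (lithostatic) stress σ_v:
siltstone: 2440 kg/m³ × 9.8 m/s² × 5250 m = 1.255×10^8 Pa = 125.5 MPa
coal seam: 1350 kg/m³ × 9.8 m/s² × 60 m = 7.938×10^5 Pa = 0.7938 MPa
marble: 2709 kg/m³ × 9.8 m/s² × 4500 m = 1.195×10^8 Pa = 119.5 MPa
Total = 125.5 + 0.7938 + 119.5 = 245.80 MPa
Pore pressure P_p = 1020 kg/m³ × 9.8 m/s² × 9810 m = 9.806×10^7 Pa = 98.06 MPa
Effective stress σ' = σ_v − P_p = 245.8 − 98.06 = 147.74 MPa = 0.14774 GPa

0.148 GPa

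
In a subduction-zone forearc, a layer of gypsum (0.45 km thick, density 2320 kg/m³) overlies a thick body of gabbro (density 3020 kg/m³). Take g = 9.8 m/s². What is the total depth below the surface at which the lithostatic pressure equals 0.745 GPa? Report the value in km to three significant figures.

25.3 km

Pressure at base of upper layers: 2320×9.8×450 = 1.023×10^7 Pa = 0.01023 GPa
Remaining pressure to be supplied by gabbro: 7.450×10^8 − 1.023×10^7 = 7.348×10^8 Pa
Additional depth in gabbro = 7.348×10^8 Pa / (3020 kg/m³ × 9.8 m/s²) = 24827 m
Total depth = 450 m + 24827 m = 25277 m
= 25.277 km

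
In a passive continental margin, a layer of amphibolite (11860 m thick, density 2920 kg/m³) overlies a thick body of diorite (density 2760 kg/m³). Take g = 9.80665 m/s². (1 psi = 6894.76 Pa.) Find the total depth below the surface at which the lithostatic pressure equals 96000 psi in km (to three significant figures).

23.8 km

Pressure at base of upper layers: 2920×9.80665×11860 = 3.396×10^8 Pa = 49257 psi
Remaining pressure to be supplied by diorite: 6.619×10^8 − 3.396×10^8 = 3.223×10^8 Pa
Additional depth in diorite = 3.223×10^8 Pa / (2760 kg/m³ × 9.80665 m/s²) = 11907 m
Total depth = 11860 m + 11907 m = 23767 m
= 23.767 km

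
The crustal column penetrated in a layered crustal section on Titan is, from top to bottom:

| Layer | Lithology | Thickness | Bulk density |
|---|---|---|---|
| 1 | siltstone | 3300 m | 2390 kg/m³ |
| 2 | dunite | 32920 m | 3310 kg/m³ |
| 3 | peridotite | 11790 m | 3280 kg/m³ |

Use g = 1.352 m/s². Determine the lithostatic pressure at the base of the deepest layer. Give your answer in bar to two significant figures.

siltstone: 2390 kg/m³ × 1.352 m/s² × 3300 m = 1.066×10^7 Pa = 106.6 bar
dunite: 3310 kg/m³ × 1.352 m/s² × 32920 m = 1.473×10^8 Pa = 1473 bar
peridotite: 3280 kg/m³ × 1.352 m/s² × 11790 m = 5.228×10^7 Pa = 522.8 bar
Total = 106.6 + 1473 + 522.8 = 2102.7 bar

2100 bar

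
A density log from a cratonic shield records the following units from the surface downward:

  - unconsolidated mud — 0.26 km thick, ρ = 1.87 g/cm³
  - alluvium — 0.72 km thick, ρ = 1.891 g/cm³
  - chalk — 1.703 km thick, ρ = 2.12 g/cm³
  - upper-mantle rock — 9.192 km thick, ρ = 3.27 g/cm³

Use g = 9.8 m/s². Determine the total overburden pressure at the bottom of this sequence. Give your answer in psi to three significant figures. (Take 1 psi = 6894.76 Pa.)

50500 psi

unconsolidated mud: 1870 kg/m³ × 9.8 m/s² × 260 m = 4.765×10^6 Pa = 691.1 psi
alluvium: 1891 kg/m³ × 9.8 m/s² × 720 m = 1.334×10^7 Pa = 1935 psi
chalk: 2120 kg/m³ × 9.8 m/s² × 1703 m = 3.538×10^7 Pa = 5132 psi
upper-mantle rock: 3270 kg/m³ × 9.8 m/s² × 9192 m = 2.946×10^8 Pa = 42723 psi
Total = 691.1 + 1935 + 5132 + 42723 = 50481 psi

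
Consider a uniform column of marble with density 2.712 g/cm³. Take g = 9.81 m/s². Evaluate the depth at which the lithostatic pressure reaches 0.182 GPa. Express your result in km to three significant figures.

h = P/(ρg) = 0.182 GPa / (2712 kg/m³ × 9.81 m/s²) = 1.820×10^8 Pa / 26605 Pa/m = 6840.9 m
= 6.8409 km

6.84 km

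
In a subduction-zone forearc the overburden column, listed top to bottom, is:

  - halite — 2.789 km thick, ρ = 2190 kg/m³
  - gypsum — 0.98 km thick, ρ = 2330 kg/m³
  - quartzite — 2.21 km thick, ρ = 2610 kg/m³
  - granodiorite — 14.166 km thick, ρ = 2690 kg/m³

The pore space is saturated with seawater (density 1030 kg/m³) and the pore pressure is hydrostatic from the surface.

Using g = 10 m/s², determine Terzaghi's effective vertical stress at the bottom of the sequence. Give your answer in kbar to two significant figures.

3.2 kbar

Overburden (lithostatic) stress σ_v:
halite: 2190 kg/m³ × 10 m/s² × 2789 m = 6.108×10^7 Pa = 61.08 MPa
gypsum: 2330 kg/m³ × 10 m/s² × 980 m = 2.283×10^7 Pa = 22.83 MPa
quartzite: 2610 kg/m³ × 10 m/s² × 2210 m = 5.768×10^7 Pa = 57.68 MPa
granodiorite: 2690 kg/m³ × 10 m/s² × 14166 m = 3.811×10^8 Pa = 381.1 MPa
Total = 61.08 + 22.83 + 57.68 + 381.1 = 522.66 MPa
Pore pressure P_p = 1030 kg/m³ × 10 m/s² × 20145 m = 2.075×10^8 Pa = 207.5 MPa
Effective stress σ' = σ_v − P_p = 522.7 − 207.5 = 315.17 MPa = 3.1517 kbar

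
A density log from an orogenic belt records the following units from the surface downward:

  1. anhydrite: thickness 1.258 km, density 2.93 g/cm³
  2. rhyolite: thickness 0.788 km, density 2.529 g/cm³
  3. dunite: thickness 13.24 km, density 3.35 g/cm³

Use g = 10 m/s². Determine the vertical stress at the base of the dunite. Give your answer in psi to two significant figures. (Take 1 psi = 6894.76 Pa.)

anhydrite: 2930 kg/m³ × 10 m/s² × 1258 m = 3.686×10^7 Pa = 5346 psi
rhyolite: 2529 kg/m³ × 10 m/s² × 788 m = 1.993×10^7 Pa = 2890 psi
dunite: 3350 kg/m³ × 10 m/s² × 13240 m = 4.435×10^8 Pa = 64330 psi
Total = 5346 + 2890 + 64330 = 72566 psi

73000 psi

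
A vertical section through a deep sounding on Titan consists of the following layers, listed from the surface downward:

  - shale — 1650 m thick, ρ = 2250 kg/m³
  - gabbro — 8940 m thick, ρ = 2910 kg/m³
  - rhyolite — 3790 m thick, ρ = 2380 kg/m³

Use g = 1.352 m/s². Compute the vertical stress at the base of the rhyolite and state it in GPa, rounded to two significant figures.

0.052 GPa

shale: 2250 kg/m³ × 1.352 m/s² × 1650 m = 5.019×10^6 Pa = 5.019×10^-3 GPa
gabbro: 2910 kg/m³ × 1.352 m/s² × 8940 m = 3.517×10^7 Pa = 0.03517 GPa
rhyolite: 2380 kg/m³ × 1.352 m/s² × 3790 m = 1.220×10^7 Pa = 0.01220 GPa
Total = 5.019×10^-3 + 0.03517 + 0.01220 = 0.052387 GPa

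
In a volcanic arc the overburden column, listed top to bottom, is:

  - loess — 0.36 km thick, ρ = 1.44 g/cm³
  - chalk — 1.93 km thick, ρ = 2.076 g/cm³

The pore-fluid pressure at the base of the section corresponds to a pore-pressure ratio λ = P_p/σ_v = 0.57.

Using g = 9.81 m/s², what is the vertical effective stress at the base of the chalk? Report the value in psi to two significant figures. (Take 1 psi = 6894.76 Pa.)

2800 psi

Overburden (lithostatic) stress σ_v:
loess: 1440 kg/m³ × 9.81 m/s² × 360 m = 5.086×10^6 Pa = 5.086 MPa
chalk: 2076 kg/m³ × 9.81 m/s² × 1930 m = 3.931×10^7 Pa = 39.31 MPa
Total = 5.086 + 39.31 = 44.391 MPa
Pore pressure P_p = λ·σ_v = 0.57 × 44.39 MPa = 25.30 MPa
Effective stress σ' = σ_v − P_p = 44.39 − 25.30 = 19.088 MPa = 2768.5 psi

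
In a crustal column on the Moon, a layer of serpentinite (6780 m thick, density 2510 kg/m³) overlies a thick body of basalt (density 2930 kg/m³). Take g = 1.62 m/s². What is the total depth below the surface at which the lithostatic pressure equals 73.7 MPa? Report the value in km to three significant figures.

Pressure at base of upper layers: 2510×1.62×6780 = 2.757×10^7 Pa = 27.57 MPa
Remaining pressure to be supplied by basalt: 7.370×10^7 − 2.757×10^7 = 4.613×10^7 Pa
Additional depth in basalt = 4.613×10^7 Pa / (2930 kg/m³ × 1.62 m/s²) = 9718.8 m
Total depth = 6780 m + 9718.8 m = 16499 m
= 16.499 km

16.5 km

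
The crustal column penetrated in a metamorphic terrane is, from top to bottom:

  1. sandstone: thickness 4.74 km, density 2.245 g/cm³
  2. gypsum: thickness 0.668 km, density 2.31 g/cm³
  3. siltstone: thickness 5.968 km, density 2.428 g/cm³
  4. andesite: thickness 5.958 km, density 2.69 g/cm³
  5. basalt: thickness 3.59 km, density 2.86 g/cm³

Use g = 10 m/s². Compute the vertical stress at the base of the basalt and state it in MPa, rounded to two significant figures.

sandstone: 2245 kg/m³ × 10 m/s² × 4740 m = 1.064×10^8 Pa = 106.4 MPa
gypsum: 2310 kg/m³ × 10 m/s² × 668 m = 1.543×10^7 Pa = 15.43 MPa
siltstone: 2428 kg/m³ × 10 m/s² × 5968 m = 1.449×10^8 Pa = 144.9 MPa
andesite: 2690 kg/m³ × 10 m/s² × 5958 m = 1.603×10^8 Pa = 160.3 MPa
basalt: 2860 kg/m³ × 10 m/s² × 3590 m = 1.027×10^8 Pa = 102.7 MPa
Total = 106.4 + 15.43 + 144.9 + 160.3 + 102.7 = 529.69 MPa

530 MPa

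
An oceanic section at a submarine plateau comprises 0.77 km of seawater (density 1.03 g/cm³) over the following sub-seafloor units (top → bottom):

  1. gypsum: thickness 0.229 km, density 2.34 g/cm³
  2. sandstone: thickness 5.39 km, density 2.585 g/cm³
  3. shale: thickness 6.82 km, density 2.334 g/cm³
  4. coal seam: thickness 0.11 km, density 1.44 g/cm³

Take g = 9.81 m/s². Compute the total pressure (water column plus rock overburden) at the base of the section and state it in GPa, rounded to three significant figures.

0.307 GPa

seawater: 1030 kg/m³ × 9.81 m/s² × 770 m = 7.780×10^6 Pa = 7.780×10^-3 GPa
gypsum: 2340 kg/m³ × 9.81 m/s² × 229 m = 5.257×10^6 Pa = 5.257×10^-3 GPa
sandstone: 2585 kg/m³ × 9.81 m/s² × 5390 m = 1.367×10^8 Pa = 0.1367 GPa
shale: 2334 kg/m³ × 9.81 m/s² × 6820 m = 1.562×10^8 Pa = 0.1562 GPa
coal seam: 1440 kg/m³ × 9.81 m/s² × 110 m = 1.554×10^6 Pa = 1.554×10^-3 GPa
Total = 7.780×10^-3 + 5.257×10^-3 + 0.1367 + 0.1562 + 1.554×10^-3 = 0.30743 GPa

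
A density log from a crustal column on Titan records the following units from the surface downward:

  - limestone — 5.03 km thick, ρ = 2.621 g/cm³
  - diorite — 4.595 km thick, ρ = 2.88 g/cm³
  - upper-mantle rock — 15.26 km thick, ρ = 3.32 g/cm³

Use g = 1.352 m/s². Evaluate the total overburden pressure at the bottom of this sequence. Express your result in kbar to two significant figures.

limestone: 2621 kg/m³ × 1.352 m/s² × 5030 m = 1.782×10^7 Pa = 0.1782 kbar
diorite: 2880 kg/m³ × 1.352 m/s² × 4595 m = 1.789×10^7 Pa = 0.1789 kbar
upper-mantle rock: 3320 kg/m³ × 1.352 m/s² × 15260 m = 6.850×10^7 Pa = 0.6850 kbar
Total = 0.1782 + 0.1789 + 0.6850 = 1.0421 kbar

1.0 kbar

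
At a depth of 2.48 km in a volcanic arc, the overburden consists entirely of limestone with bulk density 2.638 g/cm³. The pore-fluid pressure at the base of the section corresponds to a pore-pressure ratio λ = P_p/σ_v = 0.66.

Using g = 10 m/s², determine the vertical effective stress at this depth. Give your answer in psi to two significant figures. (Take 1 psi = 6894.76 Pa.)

3200 psi

Overburden (lithostatic) stress σ_v:
limestone: 2638 kg/m³ × 10 m/s² × 2480 m = 6.542×10^7 Pa = 65.42 MPa
Pore pressure P_p = λ·σ_v = 0.66 × 65.42 MPa = 43.18 MPa
Effective stress σ' = σ_v − P_p = 65.42 − 43.18 = 22.244 MPa = 3226.2 psi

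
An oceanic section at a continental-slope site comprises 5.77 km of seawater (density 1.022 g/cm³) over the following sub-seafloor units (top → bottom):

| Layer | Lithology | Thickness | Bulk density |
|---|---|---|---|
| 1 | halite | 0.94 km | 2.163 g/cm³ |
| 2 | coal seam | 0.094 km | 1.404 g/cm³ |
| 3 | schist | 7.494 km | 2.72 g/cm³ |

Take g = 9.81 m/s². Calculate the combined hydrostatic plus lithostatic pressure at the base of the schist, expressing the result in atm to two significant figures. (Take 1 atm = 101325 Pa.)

2800 atm

seawater: 1022 kg/m³ × 9.81 m/s² × 5770 m = 5.785×10^7 Pa = 570.9 atm
halite: 2163 kg/m³ × 9.81 m/s² × 940 m = 1.995×10^7 Pa = 196.9 atm
coal seam: 1404 kg/m³ × 9.81 m/s² × 94 m = 1.295×10^6 Pa = 12.78 atm
schist: 2720 kg/m³ × 9.81 m/s² × 7494 m = 2.000×10^8 Pa = 1973 atm
Total = 570.9 + 196.9 + 12.78 + 1973 = 2754.0 atm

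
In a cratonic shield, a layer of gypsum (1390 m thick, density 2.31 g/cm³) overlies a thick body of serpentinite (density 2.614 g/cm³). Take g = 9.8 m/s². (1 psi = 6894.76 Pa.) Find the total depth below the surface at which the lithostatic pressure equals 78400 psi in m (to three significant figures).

Pressure at base of upper layers: 2310×9.8×1390 = 3.147×10^7 Pa = 4564 psi
Remaining pressure to be supplied by serpentinite: 5.405×10^8 − 3.147×10^7 = 5.091×10^8 Pa
Additional depth in serpentinite = 5.091×10^8 Pa / (2614 kg/m³ × 9.8 m/s²) = 19873 m
Total depth = 1390 m + 19873 m = 21263 m

21300 m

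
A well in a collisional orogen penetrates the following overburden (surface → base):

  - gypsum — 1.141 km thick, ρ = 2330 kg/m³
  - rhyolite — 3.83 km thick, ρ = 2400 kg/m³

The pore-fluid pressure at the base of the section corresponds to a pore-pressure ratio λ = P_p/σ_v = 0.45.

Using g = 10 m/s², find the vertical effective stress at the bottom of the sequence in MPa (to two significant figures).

65 MPa

Overburden (lithostatic) stress σ_v:
gypsum: 2330 kg/m³ × 10 m/s² × 1141 m = 2.659×10^7 Pa = 26.59 MPa
rhyolite: 2400 kg/m³ × 10 m/s² × 3830 m = 9.192×10^7 Pa = 91.92 MPa
Total = 26.59 + 91.92 = 118.51 MPa
Pore pressure P_p = λ·σ_v = 0.45 × 118.5 MPa = 53.33 MPa
Effective stress σ' = σ_v − P_p = 118.5 − 53.33 = 65.178 MPa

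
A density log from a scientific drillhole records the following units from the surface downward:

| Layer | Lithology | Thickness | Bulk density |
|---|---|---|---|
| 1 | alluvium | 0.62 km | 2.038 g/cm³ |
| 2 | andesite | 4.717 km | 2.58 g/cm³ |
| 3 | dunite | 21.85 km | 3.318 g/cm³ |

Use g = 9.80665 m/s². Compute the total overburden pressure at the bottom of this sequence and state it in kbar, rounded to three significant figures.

alluvium: 2038 kg/m³ × 9.80665 m/s² × 620 m = 1.239×10^7 Pa = 0.1239 kbar
andesite: 2580 kg/m³ × 9.80665 m/s² × 4717 m = 1.193×10^8 Pa = 1.193 kbar
dunite: 3318 kg/m³ × 9.80665 m/s² × 21850 m = 7.110×10^8 Pa = 7.110 kbar
Total = 0.1239 + 1.193 + 7.110 = 8.4270 kbar

8.43 kbar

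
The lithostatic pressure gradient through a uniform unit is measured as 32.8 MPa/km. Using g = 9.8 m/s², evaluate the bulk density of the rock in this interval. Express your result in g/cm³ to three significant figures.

ρ = (dP/dz)/g = 32.8 MPa/km / 9.8 m/s² = 32800 Pa/m / 9.8 m/s² = 3346.9 kg/m³
= 3.347 g/cm³

3.35 g/cm³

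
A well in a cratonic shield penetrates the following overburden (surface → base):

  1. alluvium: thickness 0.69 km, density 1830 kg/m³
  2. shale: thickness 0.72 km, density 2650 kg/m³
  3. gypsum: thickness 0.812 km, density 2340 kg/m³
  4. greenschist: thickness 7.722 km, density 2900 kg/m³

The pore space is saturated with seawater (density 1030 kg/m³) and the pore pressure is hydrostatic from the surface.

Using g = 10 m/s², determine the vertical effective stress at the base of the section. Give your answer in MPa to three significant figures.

Overburden (lithostatic) stress σ_v:
alluvium: 1830 kg/m³ × 10 m/s² × 690 m = 1.263×10^7 Pa = 12.63 MPa
shale: 2650 kg/m³ × 10 m/s² × 720 m = 1.908×10^7 Pa = 19.08 MPa
gypsum: 2340 kg/m³ × 10 m/s² × 812 m = 1.900×10^7 Pa = 19.00 MPa
greenschist: 2900 kg/m³ × 10 m/s² × 7722 m = 2.239×10^8 Pa = 223.9 MPa
Total = 12.63 + 19.08 + 19.00 + 223.9 = 274.65 MPa
Pore pressure P_p = 1030 kg/m³ × 10 m/s² × 9944 m = 1.024×10^8 Pa = 102.4 MPa
Effective stress σ' = σ_v − P_p = 274.6 − 102.4 = 172.22 MPa

172 MPa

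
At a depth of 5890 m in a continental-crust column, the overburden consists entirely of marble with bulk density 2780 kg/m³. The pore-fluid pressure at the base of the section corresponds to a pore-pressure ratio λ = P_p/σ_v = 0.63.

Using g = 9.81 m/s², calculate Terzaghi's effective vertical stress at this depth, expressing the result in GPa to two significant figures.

Overburden (lithostatic) stress σ_v:
marble: 2780 kg/m³ × 9.81 m/s² × 5890 m = 1.606×10^8 Pa = 160.6 MPa
Pore pressure P_p = λ·σ_v = 0.63 × 160.6 MPa = 101.2 MPa
Effective stress σ' = σ_v − P_p = 160.6 − 101.2 = 59.433 MPa = 0.059433 GPa

0.059 GPa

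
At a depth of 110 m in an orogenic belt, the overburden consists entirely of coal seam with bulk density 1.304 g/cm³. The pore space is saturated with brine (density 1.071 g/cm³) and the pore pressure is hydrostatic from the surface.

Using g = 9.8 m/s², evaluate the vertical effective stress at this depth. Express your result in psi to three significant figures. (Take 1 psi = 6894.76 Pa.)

Overburden (lithostatic) stress σ_v:
coal seam: 1304 kg/m³ × 9.8 m/s² × 110 m = 1.406×10^6 Pa = 1.406 MPa
Pore pressure P_p = 1071 kg/m³ × 9.8 m/s² × 110 m = 1.155×10^6 Pa = 1.155 MPa
Effective stress σ' = σ_v − P_p = 1.406 − 1.155 = 0.25117 MPa = 36.430 psi

36.4 psi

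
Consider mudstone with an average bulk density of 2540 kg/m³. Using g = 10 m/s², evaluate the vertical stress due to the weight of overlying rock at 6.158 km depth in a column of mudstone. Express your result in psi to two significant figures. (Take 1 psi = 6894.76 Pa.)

mudstone: 2540 kg/m³ × 10 m/s² × 6158 m = 1.564×10^8 Pa = 22686 psi

23000 psi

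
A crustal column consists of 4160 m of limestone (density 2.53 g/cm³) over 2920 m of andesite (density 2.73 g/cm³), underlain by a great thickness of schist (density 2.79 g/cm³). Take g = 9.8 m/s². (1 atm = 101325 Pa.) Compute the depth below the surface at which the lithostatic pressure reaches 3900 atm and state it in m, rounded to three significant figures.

Pressure at base of upper layers: 2530×9.8×4160 + 2730×9.8×2920 = 1.813×10^8 Pa = 1789 atm
Remaining pressure to be supplied by schist: 3.952×10^8 − 1.813×10^8 = 2.139×10^8 Pa
Additional depth in schist = 2.139×10^8 Pa / (2790 kg/m³ × 9.8 m/s²) = 7823.2 m
Total depth = 7080 m + 7823.2 m = 14903 m

14900 m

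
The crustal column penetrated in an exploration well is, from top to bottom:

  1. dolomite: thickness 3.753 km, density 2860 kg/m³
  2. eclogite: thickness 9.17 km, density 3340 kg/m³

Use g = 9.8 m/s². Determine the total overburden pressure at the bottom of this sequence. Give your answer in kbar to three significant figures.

dolomite: 2860 kg/m³ × 9.8 m/s² × 3753 m = 1.052×10^8 Pa = 1.052 kbar
eclogite: 3340 kg/m³ × 9.8 m/s² × 9170 m = 3.002×10^8 Pa = 3.002 kbar
Total = 1.052 + 3.002 = 4.0534 kbar

4.05 kbar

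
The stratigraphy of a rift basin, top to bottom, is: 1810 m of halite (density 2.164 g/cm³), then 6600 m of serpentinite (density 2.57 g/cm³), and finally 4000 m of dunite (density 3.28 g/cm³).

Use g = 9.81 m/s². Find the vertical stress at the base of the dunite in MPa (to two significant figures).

330 MPa

halite: 2164 kg/m³ × 9.81 m/s² × 1810 m = 3.842×10^7 Pa = 38.42 MPa
serpentinite: 2570 kg/m³ × 9.81 m/s² × 6600 m = 1.664×10^8 Pa = 166.4 MPa
dunite: 3280 kg/m³ × 9.81 m/s² × 4000 m = 1.287×10^8 Pa = 128.7 MPa
Total = 38.42 + 166.4 + 128.7 = 333.53 MPa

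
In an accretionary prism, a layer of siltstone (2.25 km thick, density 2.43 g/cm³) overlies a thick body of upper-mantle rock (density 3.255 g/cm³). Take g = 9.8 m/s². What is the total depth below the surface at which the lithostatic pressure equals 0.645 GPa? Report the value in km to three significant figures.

20.8 km

Pressure at base of upper layers: 2430×9.8×2250 = 5.358×10^7 Pa = 0.05358 GPa
Remaining pressure to be supplied by upper-mantle rock: 6.450×10^8 − 5.358×10^7 = 5.914×10^8 Pa
Additional depth in upper-mantle rock = 5.914×10^8 Pa / (3255 kg/m³ × 9.8 m/s²) = 18540 m
Total depth = 2250 m + 18540 m = 20790 m
= 20.790 km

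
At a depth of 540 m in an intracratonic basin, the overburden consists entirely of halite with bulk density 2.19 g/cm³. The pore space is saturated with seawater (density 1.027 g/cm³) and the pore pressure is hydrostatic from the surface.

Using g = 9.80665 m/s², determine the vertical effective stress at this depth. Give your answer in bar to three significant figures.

Overburden (lithostatic) stress σ_v:
halite: 2190 kg/m³ × 9.80665 m/s² × 540 m = 1.160×10^7 Pa = 11.60 MPa
Pore pressure P_p = 1027 kg/m³ × 9.80665 m/s² × 540 m = 5.439×10^6 Pa = 5.439 MPa
Effective stress σ' = σ_v − P_p = 11.60 − 5.439 = 6.1588 MPa = 61.588 bar

61.6 bar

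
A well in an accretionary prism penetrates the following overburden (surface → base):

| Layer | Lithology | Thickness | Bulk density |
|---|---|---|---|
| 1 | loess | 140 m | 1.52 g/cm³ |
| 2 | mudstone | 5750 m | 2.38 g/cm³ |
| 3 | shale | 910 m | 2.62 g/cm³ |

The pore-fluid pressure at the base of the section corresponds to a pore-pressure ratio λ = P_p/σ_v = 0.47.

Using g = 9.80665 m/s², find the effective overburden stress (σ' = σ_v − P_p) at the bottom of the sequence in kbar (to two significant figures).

Overburden (lithostatic) stress σ_v:
loess: 1520 kg/m³ × 9.80665 m/s² × 140 m = 2.087×10^6 Pa = 2.087 MPa
mudstone: 2380 kg/m³ × 9.80665 m/s² × 5750 m = 1.342×10^8 Pa = 134.2 MPa
shale: 2620 kg/m³ × 9.80665 m/s² × 910 m = 2.338×10^7 Pa = 23.38 MPa
Total = 2.087 + 134.2 + 23.38 = 159.67 MPa
Pore pressure P_p = λ·σ_v = 0.47 × 159.7 MPa = 75.05 MPa
Effective stress σ' = σ_v − P_p = 159.7 − 75.05 = 84.626 MPa = 0.84626 kbar

0.85 kbar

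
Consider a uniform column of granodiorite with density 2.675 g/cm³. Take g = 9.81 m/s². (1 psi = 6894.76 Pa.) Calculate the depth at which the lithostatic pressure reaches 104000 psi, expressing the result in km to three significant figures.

h = P/(ρg) = 104000 psi / (2675 kg/m³ × 9.81 m/s²) = 7.171×10^8 Pa / 26242 Pa/m = 27325 m
= 27.325 km

27.3 km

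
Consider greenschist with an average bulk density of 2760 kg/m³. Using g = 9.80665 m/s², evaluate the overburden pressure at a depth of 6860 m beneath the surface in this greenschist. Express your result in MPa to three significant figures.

186 MPa

greenschist: 2760 kg/m³ × 9.80665 m/s² × 6860 m = 1.857×10^8 Pa = 185.7 MPa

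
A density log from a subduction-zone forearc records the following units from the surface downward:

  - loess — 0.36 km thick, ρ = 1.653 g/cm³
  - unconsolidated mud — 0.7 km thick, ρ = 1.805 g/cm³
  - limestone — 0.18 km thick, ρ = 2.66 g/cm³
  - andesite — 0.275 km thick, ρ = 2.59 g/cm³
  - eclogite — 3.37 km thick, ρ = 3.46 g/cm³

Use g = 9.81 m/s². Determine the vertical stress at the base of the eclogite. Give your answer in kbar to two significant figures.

loess: 1653 kg/m³ × 9.81 m/s² × 360 m = 5.838×10^6 Pa = 0.05838 kbar
unconsolidated mud: 1805 kg/m³ × 9.81 m/s² × 700 m = 1.239×10^7 Pa = 0.1239 kbar
limestone: 2660 kg/m³ × 9.81 m/s² × 180 m = 4.697×10^6 Pa = 0.04697 kbar
andesite: 2590 kg/m³ × 9.81 m/s² × 275 m = 6.987×10^6 Pa = 0.06987 kbar
eclogite: 3460 kg/m³ × 9.81 m/s² × 3370 m = 1.144×10^8 Pa = 1.144 kbar
Total = 0.05838 + 0.1239 + 0.04697 + 0.06987 + 1.144 = 1.4430 kbar

1.4 kbar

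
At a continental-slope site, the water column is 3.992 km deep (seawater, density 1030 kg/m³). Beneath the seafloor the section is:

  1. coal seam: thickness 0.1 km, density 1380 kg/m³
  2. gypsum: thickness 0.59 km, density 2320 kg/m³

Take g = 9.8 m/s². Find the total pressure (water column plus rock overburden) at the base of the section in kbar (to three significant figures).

seawater: 1030 kg/m³ × 9.8 m/s² × 3992 m = 4.030×10^7 Pa = 0.4030 kbar
coal seam: 1380 kg/m³ × 9.8 m/s² × 100 m = 1.352×10^6 Pa = 0.01352 kbar
gypsum: 2320 kg/m³ × 9.8 m/s² × 590 m = 1.341×10^7 Pa = 0.1341 kbar
Total = 0.4030 + 0.01352 + 0.1341 = 0.55062 kbar

0.551 kbar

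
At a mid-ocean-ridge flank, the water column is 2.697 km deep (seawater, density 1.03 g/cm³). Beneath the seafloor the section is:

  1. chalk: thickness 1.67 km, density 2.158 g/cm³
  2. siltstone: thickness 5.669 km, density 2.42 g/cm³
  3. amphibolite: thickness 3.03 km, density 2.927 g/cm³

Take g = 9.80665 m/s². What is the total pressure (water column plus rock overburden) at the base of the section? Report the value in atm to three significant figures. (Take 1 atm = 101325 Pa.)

seawater: 1030 kg/m³ × 9.80665 m/s² × 2697 m = 2.724×10^7 Pa = 268.9 atm
chalk: 2158 kg/m³ × 9.80665 m/s² × 1670 m = 3.534×10^7 Pa = 348.8 atm
siltstone: 2420 kg/m³ × 9.80665 m/s² × 5669 m = 1.345×10^8 Pa = 1328 atm
amphibolite: 2927 kg/m³ × 9.80665 m/s² × 3030 m = 8.697×10^7 Pa = 858.4 atm
Total = 268.9 + 348.8 + 1328 + 858.4 = 2803.8 atm

2800 atm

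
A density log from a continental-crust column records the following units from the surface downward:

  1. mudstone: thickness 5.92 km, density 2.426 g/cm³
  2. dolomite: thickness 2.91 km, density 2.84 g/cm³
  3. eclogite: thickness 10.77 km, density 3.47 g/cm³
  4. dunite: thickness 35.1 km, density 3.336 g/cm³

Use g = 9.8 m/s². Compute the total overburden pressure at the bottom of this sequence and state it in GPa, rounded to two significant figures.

1.7 GPa

mudstone: 2426 kg/m³ × 9.8 m/s² × 5920 m = 1.407×10^8 Pa = 0.1407 GPa
dolomite: 2840 kg/m³ × 9.8 m/s² × 2910 m = 8.099×10^7 Pa = 0.08099 GPa
eclogite: 3470 kg/m³ × 9.8 m/s² × 10770 m = 3.662×10^8 Pa = 0.3662 GPa
dunite: 3336 kg/m³ × 9.8 m/s² × 35100 m = 1.148×10^9 Pa = 1.148 GPa
Total = 0.1407 + 0.08099 + 0.3662 + 1.148 = 1.7355 GPa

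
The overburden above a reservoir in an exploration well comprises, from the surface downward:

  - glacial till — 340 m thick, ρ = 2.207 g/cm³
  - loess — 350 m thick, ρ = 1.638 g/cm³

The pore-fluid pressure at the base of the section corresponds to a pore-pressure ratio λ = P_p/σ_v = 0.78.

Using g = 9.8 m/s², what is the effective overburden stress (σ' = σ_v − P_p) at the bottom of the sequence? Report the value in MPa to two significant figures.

2.9 MPa

Overburden (lithostatic) stress σ_v:
glacial till: 2207 kg/m³ × 9.8 m/s² × 340 m = 7.354×10^6 Pa = 7.354 MPa
loess: 1638 kg/m³ × 9.8 m/s² × 350 m = 5.618×10^6 Pa = 5.618 MPa
Total = 7.354 + 5.618 = 12.972 MPa
Pore pressure P_p = λ·σ_v = 0.78 × 12.97 MPa = 10.12 MPa
Effective stress σ' = σ_v − P_p = 12.97 − 10.12 = 2.8539 MPa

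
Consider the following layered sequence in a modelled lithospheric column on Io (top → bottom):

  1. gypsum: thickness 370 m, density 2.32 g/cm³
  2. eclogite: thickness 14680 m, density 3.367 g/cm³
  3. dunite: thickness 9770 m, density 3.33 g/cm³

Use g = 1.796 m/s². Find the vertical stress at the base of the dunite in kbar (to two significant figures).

gypsum: 2320 kg/m³ × 1.796 m/s² × 370 m = 1.542×10^6 Pa = 0.01542 kbar
eclogite: 3367 kg/m³ × 1.796 m/s² × 14680 m = 8.877×10^7 Pa = 0.8877 kbar
dunite: 3330 kg/m³ × 1.796 m/s² × 9770 m = 5.843×10^7 Pa = 0.5843 kbar
Total = 0.01542 + 0.8877 + 0.5843 = 1.4874 kbar

1.5 kbar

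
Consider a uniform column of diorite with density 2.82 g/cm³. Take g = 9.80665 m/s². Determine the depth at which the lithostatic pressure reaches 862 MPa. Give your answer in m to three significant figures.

31200 m

h = P/(ρg) = 862 MPa / (2820 kg/m³ × 9.80665 m/s²) = 8.620×10^8 Pa / 27655 Pa/m = 31170 m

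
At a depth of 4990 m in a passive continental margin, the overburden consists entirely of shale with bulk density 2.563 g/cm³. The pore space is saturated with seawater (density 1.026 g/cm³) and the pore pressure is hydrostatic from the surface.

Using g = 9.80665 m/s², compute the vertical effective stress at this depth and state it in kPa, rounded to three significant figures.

75200 kPa

Overburden (lithostatic) stress σ_v:
shale: 2563 kg/m³ × 9.80665 m/s² × 4990 m = 1.254×10^8 Pa = 125.4 MPa
Pore pressure P_p = 1026 kg/m³ × 9.80665 m/s² × 4990 m = 5.021×10^7 Pa = 50.21 MPa
Effective stress σ' = σ_v − P_p = 125.4 − 50.21 = 75.213 MPa = 75213 kPa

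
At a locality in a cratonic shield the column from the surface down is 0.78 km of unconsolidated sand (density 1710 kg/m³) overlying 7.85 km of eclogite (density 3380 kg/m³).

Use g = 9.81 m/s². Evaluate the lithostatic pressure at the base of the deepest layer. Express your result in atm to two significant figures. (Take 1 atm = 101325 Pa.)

unconsolidated sand: 1710 kg/m³ × 9.81 m/s² × 780 m = 1.308×10^7 Pa = 129.1 atm
eclogite: 3380 kg/m³ × 9.81 m/s² × 7850 m = 2.603×10^8 Pa = 2569 atm
Total = 129.1 + 2569 = 2698.0 atm

2700 atm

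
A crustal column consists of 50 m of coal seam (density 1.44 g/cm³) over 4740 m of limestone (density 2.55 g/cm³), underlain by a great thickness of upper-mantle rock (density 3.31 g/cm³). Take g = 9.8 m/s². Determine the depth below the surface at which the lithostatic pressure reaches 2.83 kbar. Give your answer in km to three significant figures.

Pressure at base of upper layers: 1440×9.8×50 + 2550×9.8×4740 = 1.192×10^8 Pa = 1.192 kbar
Remaining pressure to be supplied by upper-mantle rock: 2.830×10^8 − 1.192×10^8 = 1.638×10^8 Pa
Additional depth in upper-mantle rock = 1.638×10^8 Pa / (3310 kg/m³ × 9.8 m/s²) = 5050.9 m
Total depth = 4790 m + 5050.9 m = 9840.9 m
= 9.8409 km

9.84 km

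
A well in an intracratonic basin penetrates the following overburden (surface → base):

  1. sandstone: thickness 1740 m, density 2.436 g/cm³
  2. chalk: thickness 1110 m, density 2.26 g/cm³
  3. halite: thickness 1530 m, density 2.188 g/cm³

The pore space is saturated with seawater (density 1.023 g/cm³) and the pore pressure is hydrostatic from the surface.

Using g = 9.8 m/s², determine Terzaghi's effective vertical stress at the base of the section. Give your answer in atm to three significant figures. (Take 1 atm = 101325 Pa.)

543 atm

Overburden (lithostatic) stress σ_v:
sandstone: 2436 kg/m³ × 9.8 m/s² × 1740 m = 4.154×10^7 Pa = 41.54 MPa
chalk: 2260 kg/m³ × 9.8 m/s² × 1110 m = 2.458×10^7 Pa = 24.58 MPa
halite: 2188 kg/m³ × 9.8 m/s² × 1530 m = 3.281×10^7 Pa = 32.81 MPa
Total = 41.54 + 24.58 + 32.81 = 98.930 MPa
Pore pressure P_p = 1023 kg/m³ × 9.8 m/s² × 4380 m = 4.391×10^7 Pa = 43.91 MPa
Effective stress σ' = σ_v − P_p = 98.93 − 43.91 = 55.019 MPa = 542.99 atm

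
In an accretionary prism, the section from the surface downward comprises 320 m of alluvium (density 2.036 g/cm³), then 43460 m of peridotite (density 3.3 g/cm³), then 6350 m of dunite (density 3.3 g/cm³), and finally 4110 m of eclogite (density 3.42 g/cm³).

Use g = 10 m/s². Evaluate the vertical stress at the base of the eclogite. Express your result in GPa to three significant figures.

1.79 GPa

alluvium: 2036 kg/m³ × 10 m/s² × 320 m = 6.515×10^6 Pa = 6.515×10^-3 GPa
peridotite: 3300 kg/m³ × 10 m/s² × 43460 m = 1.434×10^9 Pa = 1.434 GPa
dunite: 3300 kg/m³ × 10 m/s² × 6350 m = 2.095×10^8 Pa = 0.2095 GPa
eclogite: 3420 kg/m³ × 10 m/s² × 4110 m = 1.406×10^8 Pa = 0.1406 GPa
Total = 6.515×10^-3 + 1.434 + 0.2095 + 0.1406 = 1.7908 GPa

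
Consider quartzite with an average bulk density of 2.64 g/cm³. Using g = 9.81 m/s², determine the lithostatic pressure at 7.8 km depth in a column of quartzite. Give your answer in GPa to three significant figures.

0.202 GPa

quartzite: 2640 kg/m³ × 9.81 m/s² × 7800 m = 2.020×10^8 Pa = 0.2020 GPa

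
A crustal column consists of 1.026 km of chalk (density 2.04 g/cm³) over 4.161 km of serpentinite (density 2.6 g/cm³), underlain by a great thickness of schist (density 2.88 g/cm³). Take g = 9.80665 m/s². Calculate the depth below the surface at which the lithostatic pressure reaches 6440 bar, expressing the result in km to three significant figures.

Pressure at base of upper layers: 2040×9.80665×1026 + 2600×9.80665×4161 = 1.266×10^8 Pa = 1266 bar
Remaining pressure to be supplied by schist: 6.440×10^8 − 1.266×10^8 = 5.174×10^8 Pa
Additional depth in schist = 5.174×10^8 Pa / (2880 kg/m³ × 9.80665 m/s²) = 18319 m
Total depth = 5187 m + 18319 m = 23506 m
= 23.506 km

23.5 km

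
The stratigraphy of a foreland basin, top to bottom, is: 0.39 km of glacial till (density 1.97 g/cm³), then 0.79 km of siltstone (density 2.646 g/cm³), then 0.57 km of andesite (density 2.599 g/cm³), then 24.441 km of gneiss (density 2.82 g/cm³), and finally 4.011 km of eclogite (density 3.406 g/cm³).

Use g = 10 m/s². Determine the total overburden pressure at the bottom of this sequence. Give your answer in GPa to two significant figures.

0.87 GPa

glacial till: 1970 kg/m³ × 10 m/s² × 390 m = 7.683×10^6 Pa = 7.683×10^-3 GPa
siltstone: 2646 kg/m³ × 10 m/s² × 790 m = 2.090×10^7 Pa = 0.02090 GPa
andesite: 2599 kg/m³ × 10 m/s² × 570 m = 1.481×10^7 Pa = 0.01481 GPa
gneiss: 2820 kg/m³ × 10 m/s² × 24441 m = 6.892×10^8 Pa = 0.6892 GPa
eclogite: 3406 kg/m³ × 10 m/s² × 4011 m = 1.366×10^8 Pa = 0.1366 GPa
Total = 7.683×10^-3 + 0.02090 + 0.01481 + 0.6892 + 0.1366 = 0.86925 GPa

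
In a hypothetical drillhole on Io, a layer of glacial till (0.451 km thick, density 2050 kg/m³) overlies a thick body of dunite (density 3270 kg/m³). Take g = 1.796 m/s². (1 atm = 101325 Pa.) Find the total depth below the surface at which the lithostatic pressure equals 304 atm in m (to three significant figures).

5410 m

Pressure at base of upper layers: 2050×1.796×451 = 1.660×10^6 Pa = 16.39 atm
Remaining pressure to be supplied by dunite: 3.080×10^7 − 1.660×10^6 = 2.914×10^7 Pa
Additional depth in dunite = 2.914×10^7 Pa / (3270 kg/m³ × 1.796 m/s²) = 4962.1 m
Total depth = 451 m + 4962.1 m = 5413.1 m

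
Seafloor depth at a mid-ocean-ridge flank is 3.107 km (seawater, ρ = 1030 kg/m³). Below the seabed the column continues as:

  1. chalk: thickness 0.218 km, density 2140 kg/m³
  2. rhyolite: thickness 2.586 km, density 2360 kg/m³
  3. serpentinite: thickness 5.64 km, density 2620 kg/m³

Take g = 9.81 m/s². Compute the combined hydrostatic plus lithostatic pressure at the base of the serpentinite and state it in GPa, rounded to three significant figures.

seawater: 1030 kg/m³ × 9.81 m/s² × 3107 m = 3.139×10^7 Pa = 0.03139 GPa
chalk: 2140 kg/m³ × 9.81 m/s² × 218 m = 4.577×10^6 Pa = 4.577×10^-3 GPa
rhyolite: 2360 kg/m³ × 9.81 m/s² × 2586 m = 5.987×10^7 Pa = 0.05987 GPa
serpentinite: 2620 kg/m³ × 9.81 m/s² × 5640 m = 1.450×10^8 Pa = 0.1450 GPa
Total = 0.03139 + 4.577×10^-3 + 0.05987 + 0.1450 = 0.24080 GPa

0.241 GPa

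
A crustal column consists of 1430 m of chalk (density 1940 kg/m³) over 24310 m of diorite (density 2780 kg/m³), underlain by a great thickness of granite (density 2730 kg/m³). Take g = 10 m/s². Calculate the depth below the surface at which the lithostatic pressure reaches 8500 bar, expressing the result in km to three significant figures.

Pressure at base of upper layers: 1940×10×1430 + 2780×10×24310 = 7.036×10^8 Pa = 7036 bar
Remaining pressure to be supplied by granite: 8.500×10^8 − 7.036×10^8 = 1.464×10^8 Pa
Additional depth in granite = 1.464×10^8 Pa / (2730 kg/m³ × 10 m/s²) = 5364.1 m
Total depth = 25740 m + 5364.1 m = 31104 m
= 31.104 km

31.1 km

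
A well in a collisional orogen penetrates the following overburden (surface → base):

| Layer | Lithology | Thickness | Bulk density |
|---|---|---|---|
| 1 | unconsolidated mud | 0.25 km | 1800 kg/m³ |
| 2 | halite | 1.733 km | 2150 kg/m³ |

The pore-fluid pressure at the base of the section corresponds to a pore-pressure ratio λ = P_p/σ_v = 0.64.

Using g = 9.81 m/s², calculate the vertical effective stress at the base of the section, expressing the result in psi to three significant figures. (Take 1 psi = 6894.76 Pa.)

2140 psi

Overburden (lithostatic) stress σ_v:
unconsolidated mud: 1800 kg/m³ × 9.81 m/s² × 250 m = 4.415×10^6 Pa = 4.415 MPa
halite: 2150 kg/m³ × 9.81 m/s² × 1733 m = 3.655×10^7 Pa = 36.55 MPa
Total = 4.415 + 36.55 = 40.966 MPa
Pore pressure P_p = λ·σ_v = 0.64 × 40.97 MPa = 26.22 MPa
Effective stress σ' = σ_v − P_p = 40.97 − 26.22 = 14.748 MPa = 2139.0 psi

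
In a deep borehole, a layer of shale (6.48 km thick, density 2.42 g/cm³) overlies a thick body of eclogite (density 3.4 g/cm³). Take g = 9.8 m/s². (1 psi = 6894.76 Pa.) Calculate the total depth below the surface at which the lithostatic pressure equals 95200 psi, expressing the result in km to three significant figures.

Pressure at base of upper layers: 2420×9.8×6480 = 1.537×10^8 Pa = 22289 psi
Remaining pressure to be supplied by eclogite: 6.564×10^8 − 1.537×10^8 = 5.027×10^8 Pa
Additional depth in eclogite = 5.027×10^8 Pa / (3400 kg/m³ × 9.8 m/s²) = 15087 m
Total depth = 6480 m + 15087 m = 21567 m
= 21.567 km

21.6 km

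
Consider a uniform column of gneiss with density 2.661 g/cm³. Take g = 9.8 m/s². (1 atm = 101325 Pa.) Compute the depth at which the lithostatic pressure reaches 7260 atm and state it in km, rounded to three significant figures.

h = P/(ρg) = 7260 atm / (2661 kg/m³ × 9.8 m/s²) = 7.356×10^8 Pa / 26078 Pa/m = 28209 m
= 28.209 km

28.2 km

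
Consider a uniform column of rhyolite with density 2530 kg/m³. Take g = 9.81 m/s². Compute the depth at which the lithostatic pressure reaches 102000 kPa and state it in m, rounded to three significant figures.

4110 m

h = P/(ρg) = 102000 kPa / (2530 kg/m³ × 9.81 m/s²) = 1.020×10^8 Pa / 24819 Pa/m = 4109.7 m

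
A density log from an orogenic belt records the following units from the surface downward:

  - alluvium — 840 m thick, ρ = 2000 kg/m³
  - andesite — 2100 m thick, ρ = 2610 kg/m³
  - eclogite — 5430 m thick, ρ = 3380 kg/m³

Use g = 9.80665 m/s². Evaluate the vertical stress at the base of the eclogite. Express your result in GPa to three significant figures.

0.250 GPa

alluvium: 2000 kg/m³ × 9.80665 m/s² × 840 m = 1.648×10^7 Pa = 0.01648 GPa
andesite: 2610 kg/m³ × 9.80665 m/s² × 2100 m = 5.375×10^7 Pa = 0.05375 GPa
eclogite: 3380 kg/m³ × 9.80665 m/s² × 5430 m = 1.800×10^8 Pa = 0.1800 GPa
Total = 0.01648 + 0.05375 + 0.1800 = 0.25021 GPa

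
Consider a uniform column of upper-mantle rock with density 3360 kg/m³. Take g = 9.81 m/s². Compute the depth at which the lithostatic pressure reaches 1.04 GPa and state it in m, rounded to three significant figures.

31600 m

h = P/(ρg) = 1.04 GPa / (3360 kg/m³ × 9.81 m/s²) = 1.040×10^9 Pa / 32962 Pa/m = 31552 m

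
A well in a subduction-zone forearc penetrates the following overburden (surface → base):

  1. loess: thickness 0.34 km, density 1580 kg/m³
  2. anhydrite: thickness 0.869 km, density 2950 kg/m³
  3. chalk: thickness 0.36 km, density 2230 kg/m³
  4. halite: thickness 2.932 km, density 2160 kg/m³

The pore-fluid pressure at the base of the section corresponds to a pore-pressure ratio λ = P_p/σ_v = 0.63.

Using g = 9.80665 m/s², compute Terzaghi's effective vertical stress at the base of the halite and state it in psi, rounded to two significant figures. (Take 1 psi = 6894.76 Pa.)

Overburden (lithostatic) stress σ_v:
loess: 1580 kg/m³ × 9.80665 m/s² × 340 m = 5.268×10^6 Pa = 5.268 MPa
anhydrite: 2950 kg/m³ × 9.80665 m/s² × 869 m = 2.514×10^7 Pa = 25.14 MPa
chalk: 2230 kg/m³ × 9.80665 m/s² × 360 m = 7.873×10^6 Pa = 7.873 MPa
halite: 2160 kg/m³ × 9.80665 m/s² × 2932 m = 6.211×10^7 Pa = 62.11 MPa
Total = 5.268 + 25.14 + 7.873 + 62.11 = 100.39 MPa
Pore pressure P_p = λ·σ_v = 0.63 × 100.4 MPa = 63.24 MPa
Effective stress σ' = σ_v − P_p = 100.4 − 63.24 = 37.143 MPa = 5387.2 psi

5400 psi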